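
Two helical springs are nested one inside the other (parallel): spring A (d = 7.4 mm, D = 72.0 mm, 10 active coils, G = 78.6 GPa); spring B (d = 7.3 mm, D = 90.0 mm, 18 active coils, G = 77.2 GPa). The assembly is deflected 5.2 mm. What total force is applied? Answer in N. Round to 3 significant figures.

51.9 N

k_A = Gd⁴/(8D³N_a) = (78.6×10³)(7.4⁴)/(8·72.0³·10) = 7.8934 N/mm
k_B = Gd⁴/(8D³N_a) = (77.2×10³)(7.3⁴)/(8·90.0³·18) = 2.0884 N/mm
Parallel: k_eq = 7.8934 + 2.0884 = 9.9818 N/mm
F = k_eq·δ = 9.9818·5.2 = 51.905 N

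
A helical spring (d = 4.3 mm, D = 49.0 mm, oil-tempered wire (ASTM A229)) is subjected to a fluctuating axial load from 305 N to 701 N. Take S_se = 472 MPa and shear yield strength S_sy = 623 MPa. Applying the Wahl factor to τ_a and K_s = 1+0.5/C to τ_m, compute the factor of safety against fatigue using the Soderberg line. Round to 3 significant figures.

C = D/d = 49.0/4.3 = 11.3953; K_W = (4C−1)/(4C−4)+0.615/C = 1.1261; K_s = 1+0.5/C = 1.0439
F_a = (F_max−F_min)/2 = 198 N; F_m = (F_max+F_min)/2 = 503 N
τ_a = K_W·8F_aD/(πd³) = 1.1261 × 310.74 = 349.93 MPa
τ_m = K_s·8F_mD/(πd³) = 1.0439 × 789.4 = 824.04 MPa
Soderberg: 1/n_f = τ_a/S_se + τ_m/S_sy = 349.93/472 + 824.04/623 = 0.74137 + 1.32270 = 2.0641
n_f = 1/2.0641 = 0.4845

0.484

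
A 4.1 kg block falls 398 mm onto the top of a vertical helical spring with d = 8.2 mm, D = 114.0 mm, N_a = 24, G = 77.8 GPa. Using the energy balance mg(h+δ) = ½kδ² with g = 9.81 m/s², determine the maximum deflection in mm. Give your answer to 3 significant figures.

197 mm

k = Gd⁴/(8D³N_a) = (77.8×10³)(8.2⁴)/(8·114.0³·24) = 1.2366 N/mm
W = mg = 4.1 × 9.81 = 40.221 N
½kδ² − Wδ − Wh = 0 → δ = (W + √(W² + 2kWh))/k
δ = (40.221 + √(1617.7 + 39590))/1.2366 = (40.221 + 203)/1.2366 = 196.69 mm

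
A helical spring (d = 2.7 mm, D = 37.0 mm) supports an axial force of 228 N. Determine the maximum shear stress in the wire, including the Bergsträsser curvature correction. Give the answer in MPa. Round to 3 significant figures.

Spring index C = D/d = 37.0/2.7 = 13.7037
K_B = (4C+2)/(4C−3) = 56.815/51.815 = 1.0965
τ₀ = 8FD/(πd³) = 8·228·37.0/(π·2.7³) = 67488/61.836 = 1091.4 MPa
τ_max = K·τ₀ = 1.0965 × 1091.4 = 1196.7 MPa

1200 MPa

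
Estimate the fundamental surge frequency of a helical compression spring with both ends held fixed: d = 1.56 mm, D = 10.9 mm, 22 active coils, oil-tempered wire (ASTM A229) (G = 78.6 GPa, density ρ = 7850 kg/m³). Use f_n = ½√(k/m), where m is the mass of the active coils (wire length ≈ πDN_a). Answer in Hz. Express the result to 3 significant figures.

k = Gd⁴/(8D³N_a) = (78.6×10³)(1.56⁴)/(8·10.9³·22) = 2.0423 N/mm = 2042.3 N/m
Wire length L = πDN_a = π·10.9·22 = 753.35 mm
m = ρ·(πd²/4)·L = 7850 × 1.9113×10⁻⁶ m² × 0.75335 m = 0.011303 kg
f_n = ½√(k/m) = 0.5·√(2042.3/0.011303) = 0.5·√(1.8068e+05) = 212.54 Hz

213 Hz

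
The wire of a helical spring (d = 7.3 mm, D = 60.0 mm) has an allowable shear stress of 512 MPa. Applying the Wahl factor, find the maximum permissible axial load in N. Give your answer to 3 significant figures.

1110 N

C = D/d = 60.0/7.3 = 8.2192
K_W = (4C−1)/(4C−4) + 0.615/C = 31.877/28.877 + 0.0748 = 1.1787
τ_max = K·8FD/(πd³) → F_max = τ_allow·πd³/(8DK)
F_max = 512·π·7.3³/(8·60.0·1.1787) = 6.2573e+05/565.78 = 1106 N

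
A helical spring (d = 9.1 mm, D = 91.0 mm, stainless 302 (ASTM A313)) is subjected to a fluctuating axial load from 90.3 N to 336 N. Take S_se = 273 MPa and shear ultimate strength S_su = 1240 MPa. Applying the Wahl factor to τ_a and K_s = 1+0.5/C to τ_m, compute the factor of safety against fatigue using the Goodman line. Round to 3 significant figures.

C = D/d = 91.0/9.1 = 10.0000; K_W = (4C−1)/(4C−4)+0.615/C = 1.1448; K_s = 1+0.5/C = 1.0500
F_a = (F_max−F_min)/2 = 122.85 N; F_m = (F_max+F_min)/2 = 213.15 N
τ_a = K_W·8F_aD/(πd³) = 1.1448 × 37.777 = 43.249 MPa
τ_m = K_s·8F_mD/(πd³) = 1.0500 × 65.545 = 68.823 MPa
Goodman: 1/n_f = τ_a/S_se + τ_m/S_su = 43.249/273 + 68.823/1240 = 0.15842 + 0.05550 = 0.21392
n_f = 1/0.21392 = 4.675

4.67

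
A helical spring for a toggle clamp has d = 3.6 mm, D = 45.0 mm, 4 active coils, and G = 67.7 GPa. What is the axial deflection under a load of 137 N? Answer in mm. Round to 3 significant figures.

k = Gd⁴/(8D³N_a) = (67.7×10³)(3.6⁴)/(8·45.0³·4) = 3.8995 N/mm
δ = F/k = 137 / 3.8995 = 35.133 mm

35.1 mm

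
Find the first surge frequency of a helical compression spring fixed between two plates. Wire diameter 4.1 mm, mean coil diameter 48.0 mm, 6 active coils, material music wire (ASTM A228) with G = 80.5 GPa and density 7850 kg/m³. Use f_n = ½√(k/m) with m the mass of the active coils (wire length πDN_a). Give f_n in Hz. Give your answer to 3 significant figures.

k = Gd⁴/(8D³N_a) = (80.5×10³)(4.1⁴)/(8·48.0³·6) = 4.2852 N/mm = 4285.2 N/m
Wire length L = πDN_a = π·48.0·6 = 904.78 mm
m = ρ·(πd²/4)·L = 7850 × 13.203×10⁻⁶ m² × 0.90478 m = 0.093771 kg
f_n = ½√(k/m) = 0.5·√(4285.2/0.093771) = 0.5·√(45698) = 106.89 Hz

107 Hz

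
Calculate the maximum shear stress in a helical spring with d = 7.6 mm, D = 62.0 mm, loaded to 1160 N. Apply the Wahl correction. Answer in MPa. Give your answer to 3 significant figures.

492 MPa

Spring index C = D/d = 62.0/7.6 = 8.1579
K_W = (4C−1)/(4C−4) + 0.615/C = 31.632/28.632 + 0.0754 = 1.1802
τ₀ = 8FD/(πd³) = 8·1160·62.0/(π·7.6³) = 575360/1379.1 = 417.2 MPa
τ_max = K·τ₀ = 1.1802 × 417.2 = 492.37 MPa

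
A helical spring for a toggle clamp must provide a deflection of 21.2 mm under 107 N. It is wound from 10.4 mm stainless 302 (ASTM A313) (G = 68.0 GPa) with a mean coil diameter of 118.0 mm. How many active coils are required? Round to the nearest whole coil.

Required rate k = F/δ = 107/21.2 = 5.0472 N/mm
N_a = Gd⁴/(8D³k) = (68.0×10³ × 10.4⁴)/(8 × 118.0³ × 5.0472)
    = 7.95504e+08 / 6.63413e+07 = 11.99 → 12 coils

12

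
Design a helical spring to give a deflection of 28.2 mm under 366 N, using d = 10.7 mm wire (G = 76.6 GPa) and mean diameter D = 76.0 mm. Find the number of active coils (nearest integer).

22

Required rate k = F/δ = 366/28.2 = 12.979 N/mm
N_a = Gd⁴/(8D³k) = (76.6×10³ × 10.7⁴)/(8 × 76.0³ × 12.979)
    = 1.00407e+09 / 4.55788e+07 = 22.03 → 22 coils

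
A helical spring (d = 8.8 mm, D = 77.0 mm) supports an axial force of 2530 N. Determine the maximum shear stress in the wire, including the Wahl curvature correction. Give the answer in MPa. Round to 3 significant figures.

850 MPa

Spring index C = D/d = 77.0/8.8 = 8.7500
K_W = (4C−1)/(4C−4) + 0.615/C = 34.000/31.000 + 0.0703 = 1.1671
τ₀ = 8FD/(πd³) = 8·2530·77.0/(π·8.8³) = 1.55848e+06/2140.9 = 727.95 MPa
τ_max = K·τ₀ = 1.1671 × 727.95 = 849.56 MPa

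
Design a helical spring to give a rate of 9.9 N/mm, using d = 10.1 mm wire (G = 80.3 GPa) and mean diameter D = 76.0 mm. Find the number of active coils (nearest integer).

24

N_a = Gd⁴/(8D³k) = (80.3×10³ × 10.1⁴)/(8 × 76.0³ × 9.9)
    = 8.35605e+08 / 3.47669e+07 = 24.03 → 24 coils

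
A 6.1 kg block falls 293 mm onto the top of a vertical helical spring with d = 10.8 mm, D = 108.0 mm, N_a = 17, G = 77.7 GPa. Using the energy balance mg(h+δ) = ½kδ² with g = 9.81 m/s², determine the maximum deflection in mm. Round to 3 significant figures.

85.7 mm

k = Gd⁴/(8D³N_a) = (77.7×10³)(10.8⁴)/(8·108.0³·17) = 6.1703 N/mm
W = mg = 6.1 × 9.81 = 59.841 N
½kδ² − Wδ − Wh = 0 → δ = (W + √(W² + 2kWh))/k
δ = (59.841 + √(3580.9 + 216373))/6.1703 = (59.841 + 468.99)/6.1703 = 85.706 mm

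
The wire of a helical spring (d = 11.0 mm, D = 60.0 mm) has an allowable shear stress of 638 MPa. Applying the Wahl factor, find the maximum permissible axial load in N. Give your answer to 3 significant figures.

4340 N

C = D/d = 60.0/11.0 = 5.4545
K_W = (4C−1)/(4C−4) + 0.615/C = 20.818/17.818 + 0.1128 = 1.2811
τ_max = K·8FD/(πd³) → F_max = τ_allow·πd³/(8DK)
F_max = 638·π·11.0³/(8·60.0·1.2811) = 2.6678e+06/614.94 = 4338.3 N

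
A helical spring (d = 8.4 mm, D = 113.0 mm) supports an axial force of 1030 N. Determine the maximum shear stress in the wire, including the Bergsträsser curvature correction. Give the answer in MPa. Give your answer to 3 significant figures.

Spring index C = D/d = 113.0/8.4 = 13.4524
K_B = (4C+2)/(4C−3) = 55.810/50.810 = 1.0984
τ₀ = 8FD/(πd³) = 8·1030·113.0/(π·8.4³) = 931120/1862 = 500.06 MPa
τ_max = K·τ₀ = 1.0984 × 500.06 = 549.26 MPa

549 MPa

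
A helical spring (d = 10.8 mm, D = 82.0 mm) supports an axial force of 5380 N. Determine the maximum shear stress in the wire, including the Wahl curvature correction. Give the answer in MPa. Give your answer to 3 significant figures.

Spring index C = D/d = 82.0/10.8 = 7.5926
K_W = (4C−1)/(4C−4) + 0.615/C = 29.370/26.370 + 0.0810 = 1.1948
τ₀ = 8FD/(πd³) = 8·5380·82.0/(π·10.8³) = 3.52928e+06/3957.5 = 891.79 MPa
τ_max = K·τ₀ = 1.1948 × 891.79 = 1065.5 MPa

1070 MPa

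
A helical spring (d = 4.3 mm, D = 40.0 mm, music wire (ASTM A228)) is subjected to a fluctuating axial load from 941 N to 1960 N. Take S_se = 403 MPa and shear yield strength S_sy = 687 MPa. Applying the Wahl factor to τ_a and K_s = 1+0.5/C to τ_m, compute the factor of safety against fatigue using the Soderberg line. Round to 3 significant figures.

C = D/d = 40.0/4.3 = 9.3023; K_W = (4C−1)/(4C−4)+0.615/C = 1.1564; K_s = 1+0.5/C = 1.0537
F_a = (F_max−F_min)/2 = 509.5 N; F_m = (F_max+F_min)/2 = 1450.5 N
τ_a = K_W·8F_aD/(πd³) = 1.1564 × 652.74 = 754.86 MPa
τ_m = K_s·8F_mD/(πd³) = 1.0537 × 1858.3 = 1958.2 MPa
Soderberg: 1/n_f = τ_a/S_se + τ_m/S_sy = 754.86/403 + 1958.2/687 = 1.87310 + 2.85032 = 4.7234
n_f = 1/4.7234 = 0.2117

0.212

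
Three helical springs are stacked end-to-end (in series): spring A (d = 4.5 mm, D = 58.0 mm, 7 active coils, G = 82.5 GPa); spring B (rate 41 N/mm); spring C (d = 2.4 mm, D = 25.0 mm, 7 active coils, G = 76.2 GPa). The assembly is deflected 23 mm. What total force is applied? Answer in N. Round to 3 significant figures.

k_A = Gd⁴/(8D³N_a) = (82.5×10³)(4.5⁴)/(8·58.0³·7) = 3.0962 N/mm
k_C = Gd⁴/(8D³N_a) = (76.2×10³)(2.4⁴)/(8·25.0³·7) = 2.8893 N/mm
Series: 1/k_eq = 1/3.0962 + 1/41 + 1/2.8893 = 0.69347; k_eq = 1.442 N/mm
F = k_eq·δ = 1.442·23 = 33.167 N

33.2 N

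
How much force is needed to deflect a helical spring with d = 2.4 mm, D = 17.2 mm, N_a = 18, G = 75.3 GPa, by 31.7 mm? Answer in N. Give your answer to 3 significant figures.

k = Gd⁴/(8D³N_a) = (75.3×10³)(2.4⁴)/(8·17.2³·18) = 3.4095 N/mm
F = k·δ = 3.4095 × 31.7 = 108.08 N

108 N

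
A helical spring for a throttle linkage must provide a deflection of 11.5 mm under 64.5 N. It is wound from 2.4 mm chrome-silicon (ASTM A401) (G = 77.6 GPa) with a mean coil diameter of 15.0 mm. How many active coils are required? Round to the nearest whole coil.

17

Required rate k = F/δ = 64.5/11.5 = 5.6087 N/mm
N_a = Gd⁴/(8D³k) = (77.6×10³ × 2.4⁴)/(8 × 15.0³ × 5.6087)
    = 2.57458e+06 / 151435 = 17 → 17 coils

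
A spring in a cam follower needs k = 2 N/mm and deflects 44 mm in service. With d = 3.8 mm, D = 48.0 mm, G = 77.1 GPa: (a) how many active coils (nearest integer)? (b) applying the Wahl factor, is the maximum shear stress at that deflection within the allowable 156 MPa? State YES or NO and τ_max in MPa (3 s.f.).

N_a = Gd⁴/(8D³k) = (77.1×10³)(3.8⁴)/(8·48.0³·2) = 9.085 → N_a = 9
Actual rate k = Gd⁴/(8D³·9) = 2.019 N/mm
Working load F = kδ = 2.019·44 = 88.835 N
C = 48.0/3.8 = 12.6316; K_W = (4C−1)/(4C−4)+0.615/C = 1.1132
τ_max = K_W·8FD/(πd³) = 1.1132·197.89 = 220.28 MPa
τ_max > 156 MPa → exceeds allowable

(a) 9 coils; (b) NO, τ_max = 220 MPa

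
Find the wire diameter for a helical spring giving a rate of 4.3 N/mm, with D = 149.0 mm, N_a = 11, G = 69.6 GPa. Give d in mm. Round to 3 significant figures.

d = (8D³N_a·k / G)^(1/4) = (8·149.0³·11·4.3 / (69.6×10³))^0.25
  = (17985)^0.25 = 11.5804 mm

11.6 mm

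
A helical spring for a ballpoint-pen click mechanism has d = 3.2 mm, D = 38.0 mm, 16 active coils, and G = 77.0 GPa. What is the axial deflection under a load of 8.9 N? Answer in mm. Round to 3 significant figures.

7.74 mm

k = Gd⁴/(8D³N_a) = (77.0×10³)(3.2⁴)/(8·38.0³·16) = 1.1496 N/mm
δ = F/k = 8.9 / 1.1496 = 7.7421 mm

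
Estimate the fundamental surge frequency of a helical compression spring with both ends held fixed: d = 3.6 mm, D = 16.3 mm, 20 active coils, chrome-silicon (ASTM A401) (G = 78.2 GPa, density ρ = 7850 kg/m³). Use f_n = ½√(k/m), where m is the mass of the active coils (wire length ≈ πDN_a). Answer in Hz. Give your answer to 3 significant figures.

k = Gd⁴/(8D³N_a) = (78.2×10³)(3.6⁴)/(8·16.3³·20) = 18.955 N/mm = 18955 N/m
Wire length L = πDN_a = π·16.3·20 = 1024.2 mm
m = ρ·(πd²/4)·L = 7850 × 10.179×10⁻⁶ m² × 1.0242 m = 0.081834 kg
f_n = ½√(k/m) = 0.5·√(18955/0.081834) = 0.5·√(2.3163e+05) = 240.64 Hz

241 Hz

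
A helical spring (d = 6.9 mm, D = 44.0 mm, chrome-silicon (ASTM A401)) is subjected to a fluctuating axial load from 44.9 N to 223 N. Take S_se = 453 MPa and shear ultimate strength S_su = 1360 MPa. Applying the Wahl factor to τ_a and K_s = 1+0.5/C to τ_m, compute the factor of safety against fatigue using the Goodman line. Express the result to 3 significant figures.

8.40

C = D/d = 44.0/6.9 = 6.3768; K_W = (4C−1)/(4C−4)+0.615/C = 1.2359; K_s = 1+0.5/C = 1.0784
F_a = (F_max−F_min)/2 = 89.05 N; F_m = (F_max+F_min)/2 = 133.95 N
τ_a = K_W·8F_aD/(πd³) = 1.2359 × 30.372 = 37.538 MPa
τ_m = K_s·8F_mD/(πd³) = 1.0784 × 45.687 = 49.269 MPa
Goodman: 1/n_f = τ_a/S_se + τ_m/S_su = 37.538/453 + 49.269/1360 = 0.08287 + 0.03623 = 0.11909
n_f = 1/0.11909 = 8.397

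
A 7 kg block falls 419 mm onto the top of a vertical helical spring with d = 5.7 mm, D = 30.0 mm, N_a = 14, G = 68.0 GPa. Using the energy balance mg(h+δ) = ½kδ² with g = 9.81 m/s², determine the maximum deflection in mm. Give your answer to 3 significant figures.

52.2 mm

k = Gd⁴/(8D³N_a) = (68.0×10³)(5.7⁴)/(8·30.0³·14) = 23.737 N/mm
W = mg = 7 × 9.81 = 68.67 N
½kδ² − Wδ − Wh = 0 → δ = (W + √(W² + 2kWh))/k
δ = (68.67 + √(4715.6 + 1.36596e+06))/23.737 = (68.67 + 1170.8)/23.737 = 52.215 mm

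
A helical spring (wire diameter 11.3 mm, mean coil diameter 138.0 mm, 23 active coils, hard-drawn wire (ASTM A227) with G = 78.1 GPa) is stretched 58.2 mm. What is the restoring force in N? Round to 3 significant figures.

k = Gd⁴/(8D³N_a) = (78.1×10³)(11.3⁴)/(8·138.0³·23) = 2.6334 N/mm
F = k·δ = 2.6334 × 58.2 = 153.26 N

153 N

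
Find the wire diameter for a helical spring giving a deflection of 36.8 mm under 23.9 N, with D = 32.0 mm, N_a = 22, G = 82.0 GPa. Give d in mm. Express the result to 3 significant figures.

Required rate k = F/δ = 23.9/36.8 = 0.64946 N/mm
d = (8D³N_a·k / G)^(1/4) = (8·32.0³·22·0.64946 / (82.0×10³))^0.25
  = (45.677)^0.25 = 2.5997 mm

2.60 mm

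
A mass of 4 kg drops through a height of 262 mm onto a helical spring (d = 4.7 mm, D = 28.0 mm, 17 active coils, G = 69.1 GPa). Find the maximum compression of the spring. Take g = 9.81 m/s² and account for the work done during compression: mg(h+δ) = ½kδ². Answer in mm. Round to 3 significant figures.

k = Gd⁴/(8D³N_a) = (69.1×10³)(4.7⁴)/(8·28.0³·17) = 11.294 N/mm
W = mg = 4 × 9.81 = 39.24 N
½kδ² − Wδ − Wh = 0 → δ = (W + √(W² + 2kWh))/k
δ = (39.24 + √(1539.8 + 232229))/11.294 = (39.24 + 483.5)/11.294 = 46.284 mm

46.3 mm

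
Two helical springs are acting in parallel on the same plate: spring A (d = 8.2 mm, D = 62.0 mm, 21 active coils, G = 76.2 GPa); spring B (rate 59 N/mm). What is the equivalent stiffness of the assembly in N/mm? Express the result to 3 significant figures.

67.6 N/mm

k_A = Gd⁴/(8D³N_a) = (76.2×10³)(8.2⁴)/(8·62.0³·21) = 8.6045 N/mm
Parallel: k_eq = 8.6045 + 59 = 67.605 N/mm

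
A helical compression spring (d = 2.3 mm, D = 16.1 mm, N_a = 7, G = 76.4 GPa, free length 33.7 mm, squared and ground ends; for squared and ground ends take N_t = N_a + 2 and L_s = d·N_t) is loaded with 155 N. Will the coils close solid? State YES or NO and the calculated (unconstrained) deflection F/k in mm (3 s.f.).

YES, δ = 16.9 mm

k = Gd⁴/(8D³N_a) = (76.4×10³)(2.3⁴)/(8·16.1³·7) = 9.1483 N/mm
N_t = 9; L_s = 2.3·9 = 20.7 mm; δ_solid = L₀ − L_s = 33.7 − 20.7 = 13 mm
δ = F/k = 155/9.1483 = 16.943 mm
δ ≥ δ_solid → spring goes solid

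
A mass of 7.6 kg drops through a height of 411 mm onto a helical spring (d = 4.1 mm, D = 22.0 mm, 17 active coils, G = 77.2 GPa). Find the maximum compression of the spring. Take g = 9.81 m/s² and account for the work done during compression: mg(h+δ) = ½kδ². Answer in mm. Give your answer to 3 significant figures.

k = Gd⁴/(8D³N_a) = (77.2×10³)(4.1⁴)/(8·22.0³·17) = 15.064 N/mm
W = mg = 7.6 × 9.81 = 74.556 N
½kδ² − Wδ − Wh = 0 → δ = (W + √(W² + 2kWh))/k
δ = (74.556 + √(5558.6 + 923209))/15.064 = (74.556 + 963.73)/15.064 = 68.924 mm

68.9 mm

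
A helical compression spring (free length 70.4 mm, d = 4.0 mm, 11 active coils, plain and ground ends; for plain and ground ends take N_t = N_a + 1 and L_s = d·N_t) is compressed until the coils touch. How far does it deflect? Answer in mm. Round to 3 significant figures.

22.4 mm

N_t = 12; L_s = 4.0·12 = 48 mm
δ_solid = L₀ − L_s = 70.4 − 48 = 22.4 mm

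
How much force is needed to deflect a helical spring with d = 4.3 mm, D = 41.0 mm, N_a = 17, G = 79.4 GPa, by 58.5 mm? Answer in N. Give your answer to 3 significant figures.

k = Gd⁴/(8D³N_a) = (79.4×10³)(4.3⁴)/(8·41.0³·17) = 2.896 N/mm
F = k·δ = 2.896 × 58.5 = 169.42 N

169 N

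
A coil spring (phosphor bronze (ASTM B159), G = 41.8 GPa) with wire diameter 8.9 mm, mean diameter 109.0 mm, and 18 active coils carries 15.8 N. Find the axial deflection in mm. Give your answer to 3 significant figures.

k = Gd⁴/(8D³N_a) = (41.8×10³)(8.9⁴)/(8·109.0³·18) = 1.4064 N/mm
δ = F/k = 15.8 / 1.4064 = 11.235 mm

11.2 mm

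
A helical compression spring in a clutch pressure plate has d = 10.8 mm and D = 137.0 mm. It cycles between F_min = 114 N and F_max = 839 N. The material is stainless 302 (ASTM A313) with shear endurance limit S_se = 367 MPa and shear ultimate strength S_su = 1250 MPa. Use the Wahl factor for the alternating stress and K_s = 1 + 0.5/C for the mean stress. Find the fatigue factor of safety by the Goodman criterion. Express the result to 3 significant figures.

2.41

C = D/d = 137.0/10.8 = 12.6852; K_W = (4C−1)/(4C−4)+0.615/C = 1.1127; K_s = 1+0.5/C = 1.0394
F_a = (F_max−F_min)/2 = 362.5 N; F_m = (F_max+F_min)/2 = 476.5 N
τ_a = K_W·8F_aD/(πd³) = 1.1127 × 100.39 = 111.7 MPa
τ_m = K_s·8F_mD/(πd³) = 1.0394 × 131.96 = 137.16 MPa
Goodman: 1/n_f = τ_a/S_se + τ_m/S_su = 111.7/367 + 137.16/1250 = 0.30437 + 0.10973 = 0.4141
n_f = 1/0.4141 = 2.415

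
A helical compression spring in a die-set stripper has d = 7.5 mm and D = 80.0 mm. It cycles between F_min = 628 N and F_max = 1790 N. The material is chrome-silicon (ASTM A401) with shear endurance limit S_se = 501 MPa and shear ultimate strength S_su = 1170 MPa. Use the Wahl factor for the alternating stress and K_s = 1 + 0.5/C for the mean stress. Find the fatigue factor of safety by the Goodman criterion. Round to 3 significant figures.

C = D/d = 80.0/7.5 = 10.6667; K_W = (4C−1)/(4C−4)+0.615/C = 1.1352; K_s = 1+0.5/C = 1.0469
F_a = (F_max−F_min)/2 = 581 N; F_m = (F_max+F_min)/2 = 1209 N
τ_a = K_W·8F_aD/(πd³) = 1.1352 × 280.56 = 318.5 MPa
τ_m = K_s·8F_mD/(πd³) = 1.0469 × 583.81 = 611.18 MPa
Goodman: 1/n_f = τ_a/S_se + τ_m/S_su = 318.5/501 + 611.18/1170 = 0.63573 + 0.52237 = 1.1581
n_f = 1/1.1581 = 0.8635

0.863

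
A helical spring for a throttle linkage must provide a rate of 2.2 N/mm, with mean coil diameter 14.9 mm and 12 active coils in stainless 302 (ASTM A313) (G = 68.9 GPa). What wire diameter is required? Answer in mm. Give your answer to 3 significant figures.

1.78 mm

d = (8D³N_a·k / G)^(1/4) = (8·14.9³·12·2.2 / (68.9×10³))^0.25
  = (10.14)^0.25 = 1.7845 mm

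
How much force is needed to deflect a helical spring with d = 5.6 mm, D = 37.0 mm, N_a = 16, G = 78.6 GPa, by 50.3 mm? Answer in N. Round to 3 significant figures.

k = Gd⁴/(8D³N_a) = (78.6×10³)(5.6⁴)/(8·37.0³·16) = 11.922 N/mm
F = k·δ = 11.922 × 50.3 = 599.69 N

600 N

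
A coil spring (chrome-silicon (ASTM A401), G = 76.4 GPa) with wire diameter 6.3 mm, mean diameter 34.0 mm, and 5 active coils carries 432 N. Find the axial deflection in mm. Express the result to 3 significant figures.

k = Gd⁴/(8D³N_a) = (76.4×10³)(6.3⁴)/(8·34.0³·5) = 76.552 N/mm
δ = F/k = 432 / 76.552 = 5.6432 mm

5.64 mm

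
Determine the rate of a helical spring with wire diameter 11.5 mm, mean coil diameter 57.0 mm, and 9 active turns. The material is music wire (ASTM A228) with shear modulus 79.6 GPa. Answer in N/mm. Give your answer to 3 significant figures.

k = Gd⁴/(8D³N_a) = (79.6×10³ × 11.5⁴) / (8 × 57.0³ × 9)
  = 1.39221e+09 / 1.33339e+07 = 104.41 N/mm

104 N/mm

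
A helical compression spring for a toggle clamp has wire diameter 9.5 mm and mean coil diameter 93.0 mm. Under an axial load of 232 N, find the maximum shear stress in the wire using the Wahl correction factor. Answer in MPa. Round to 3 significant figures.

73.6 MPa

Spring index C = D/d = 93.0/9.5 = 9.7895
K_W = (4C−1)/(4C−4) + 0.615/C = 38.158/35.158 + 0.0628 = 1.1482
τ₀ = 8FD/(πd³) = 8·232·93.0/(π·9.5³) = 172608/2693.5 = 64.083 MPa
τ_max = K·τ₀ = 1.1482 × 64.083 = 73.577 MPa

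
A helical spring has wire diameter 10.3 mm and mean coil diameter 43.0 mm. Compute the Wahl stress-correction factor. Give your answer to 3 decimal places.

C = D/d = 43.0/10.3 = 4.1748
K_W = (4C−1)/(4C−4) + 0.615/C = 15.699/12.699 + 0.1473 = 1.3836

1.384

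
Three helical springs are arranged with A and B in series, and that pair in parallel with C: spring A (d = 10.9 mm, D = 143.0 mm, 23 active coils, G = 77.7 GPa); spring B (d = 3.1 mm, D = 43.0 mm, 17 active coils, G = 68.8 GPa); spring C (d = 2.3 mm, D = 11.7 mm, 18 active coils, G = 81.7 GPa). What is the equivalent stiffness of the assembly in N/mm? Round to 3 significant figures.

k_A = Gd⁴/(8D³N_a) = (77.7×10³)(10.9⁴)/(8·143.0³·23) = 2.0385 N/mm
k_B = Gd⁴/(8D³N_a) = (68.8×10³)(3.1⁴)/(8·43.0³·17) = 0.58761 N/mm
k_C = Gd⁴/(8D³N_a) = (81.7×10³)(2.3⁴)/(8·11.7³·18) = 9.9132 N/mm
Springs A,B series: k_AB = 1/(1/2.0385+1/0.58761) = 0.45613 N/mm; parallel with C: k_eq = 0.45613+9.9132 = 10.369 N/mm

10.4 N/mm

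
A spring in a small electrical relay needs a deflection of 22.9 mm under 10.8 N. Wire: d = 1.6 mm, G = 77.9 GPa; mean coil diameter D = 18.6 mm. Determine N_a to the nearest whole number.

Required rate k = F/δ = 10.8/22.9 = 0.47162 N/mm
N_a = Gd⁴/(8D³k) = (77.9×10³ × 1.6⁴)/(8 × 18.6³ × 0.47162)
    = 510525 / 24278.2 = 21.03 → 21 coils

21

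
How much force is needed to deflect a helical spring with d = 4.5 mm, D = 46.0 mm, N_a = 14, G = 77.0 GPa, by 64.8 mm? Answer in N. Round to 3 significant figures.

188 N

k = Gd⁴/(8D³N_a) = (77.0×10³)(4.5⁴)/(8·46.0³·14) = 2.8963 N/mm
F = k·δ = 2.8963 × 64.8 = 187.68 N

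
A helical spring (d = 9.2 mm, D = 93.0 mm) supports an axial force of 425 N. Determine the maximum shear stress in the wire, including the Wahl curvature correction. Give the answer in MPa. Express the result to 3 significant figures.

148 MPa

Spring index C = D/d = 93.0/9.2 = 10.1087
K_W = (4C−1)/(4C−4) + 0.615/C = 39.435/36.435 + 0.0608 = 1.1432
τ₀ = 8FD/(πd³) = 8·425·93.0/(π·9.2³) = 316200/2446.3 = 129.26 MPa
τ_max = K·τ₀ = 1.1432 × 129.26 = 147.76 MPa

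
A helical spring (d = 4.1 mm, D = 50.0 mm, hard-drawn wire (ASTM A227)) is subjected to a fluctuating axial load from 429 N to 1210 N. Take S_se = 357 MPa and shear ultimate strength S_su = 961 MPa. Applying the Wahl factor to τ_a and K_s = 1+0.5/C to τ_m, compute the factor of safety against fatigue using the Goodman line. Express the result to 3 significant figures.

0.257

C = D/d = 50.0/4.1 = 12.1951; K_W = (4C−1)/(4C−4)+0.615/C = 1.1174; K_s = 1+0.5/C = 1.0410
F_a = (F_max−F_min)/2 = 390.5 N; F_m = (F_max+F_min)/2 = 819.5 N
τ_a = K_W·8F_aD/(πd³) = 1.1174 × 721.41 = 806.12 MPa
τ_m = K_s·8F_mD/(πd³) = 1.0410 × 1513.9 = 1576 MPa
Goodman: 1/n_f = τ_a/S_se + τ_m/S_su = 806.12/357 + 1576/961 = 2.25803 + 1.63997 = 3.898
n_f = 1/3.898 = 0.2565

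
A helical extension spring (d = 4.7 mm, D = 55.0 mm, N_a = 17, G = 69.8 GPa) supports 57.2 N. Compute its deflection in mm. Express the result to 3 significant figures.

k = Gd⁴/(8D³N_a) = (69.8×10³)(4.7⁴)/(8·55.0³·17) = 1.5053 N/mm
δ = F/k = 57.2 / 1.5053 = 37.999 mm

38.0 mm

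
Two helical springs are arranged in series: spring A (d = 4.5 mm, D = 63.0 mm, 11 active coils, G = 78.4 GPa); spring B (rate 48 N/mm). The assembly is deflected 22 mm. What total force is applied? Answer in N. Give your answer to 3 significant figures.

k_A = Gd⁴/(8D³N_a) = (78.4×10³)(4.5⁴)/(8·63.0³·11) = 1.461 N/mm
Series: 1/k_eq = 1/1.461 + 1/48 = 0.70528; k_eq = 1.4179 N/mm
F = k_eq·δ = 1.4179·22 = 31.193 N

31.2 N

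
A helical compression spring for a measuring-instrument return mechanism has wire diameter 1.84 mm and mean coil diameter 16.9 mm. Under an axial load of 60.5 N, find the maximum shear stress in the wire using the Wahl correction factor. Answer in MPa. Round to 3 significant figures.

Spring index C = D/d = 16.9/1.84 = 9.1848
K_W = (4C−1)/(4C−4) + 0.615/C = 35.739/32.739 + 0.0670 = 1.1586
τ₀ = 8FD/(πd³) = 8·60.5·16.9/(π·1.84³) = 8179.6/19.571 = 417.95 MPa
τ_max = K·τ₀ = 1.1586 × 417.95 = 484.24 MPa

484 MPa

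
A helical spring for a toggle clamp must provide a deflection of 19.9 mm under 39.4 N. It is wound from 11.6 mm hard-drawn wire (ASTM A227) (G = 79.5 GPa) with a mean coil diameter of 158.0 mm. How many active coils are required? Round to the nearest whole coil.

23

Required rate k = F/δ = 39.4/19.9 = 1.9799 N/mm
N_a = Gd⁴/(8D³k) = (79.5×10³ × 11.6⁴)/(8 × 158.0³ × 1.9799)
    = 1.43946e+09 / 6.24747e+07 = 23.04 → 23 coils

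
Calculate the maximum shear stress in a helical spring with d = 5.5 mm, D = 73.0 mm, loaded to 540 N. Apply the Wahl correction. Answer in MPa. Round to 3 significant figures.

Spring index C = D/d = 73.0/5.5 = 13.2727
K_W = (4C−1)/(4C−4) + 0.615/C = 52.091/49.091 + 0.0463 = 1.1074
τ₀ = 8FD/(πd³) = 8·540·73.0/(π·5.5³) = 315360/522.68 = 603.35 MPa
τ_max = K·τ₀ = 1.1074 × 603.35 = 668.18 MPa

668 MPa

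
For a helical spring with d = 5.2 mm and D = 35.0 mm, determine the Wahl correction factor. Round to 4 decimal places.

1.2222

C = D/d = 35.0/5.2 = 6.7308
K_W = (4C−1)/(4C−4) + 0.615/C = 25.923/22.923 + 0.0914 = 1.2222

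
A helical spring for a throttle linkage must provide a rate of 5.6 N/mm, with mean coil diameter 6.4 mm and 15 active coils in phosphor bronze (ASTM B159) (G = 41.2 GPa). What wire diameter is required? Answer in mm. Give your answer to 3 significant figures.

d = (8D³N_a·k / G)^(1/4) = (8·6.4³·15·5.6 / (41.2×10³))^0.25
  = (4.2757)^0.25 = 1.4380 mm

1.44 mm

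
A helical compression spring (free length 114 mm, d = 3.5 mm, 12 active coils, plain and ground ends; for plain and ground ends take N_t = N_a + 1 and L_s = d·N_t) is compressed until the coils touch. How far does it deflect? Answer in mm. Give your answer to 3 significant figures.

N_t = 13; L_s = 3.5·13 = 45.5 mm
δ_solid = L₀ − L_s = 114 − 45.5 = 68.5 mm

68.5 mm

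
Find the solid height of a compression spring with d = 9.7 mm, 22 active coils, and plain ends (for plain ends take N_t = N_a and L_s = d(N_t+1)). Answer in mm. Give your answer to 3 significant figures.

223 mm

plain ends: N_t = N_a = 22
L_s = d·(N_t+1) = 9.7 × 23 = 223.1 mm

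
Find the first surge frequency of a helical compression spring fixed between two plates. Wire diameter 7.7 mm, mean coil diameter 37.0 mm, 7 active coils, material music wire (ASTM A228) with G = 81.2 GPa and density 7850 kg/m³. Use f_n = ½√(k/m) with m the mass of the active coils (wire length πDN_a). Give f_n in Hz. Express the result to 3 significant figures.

k = Gd⁴/(8D³N_a) = (81.2×10³)(7.7⁴)/(8·37.0³·7) = 100.63 N/mm = 1.0063e+05 N/m
Wire length L = πDN_a = π·37.0·7 = 813.67 mm
m = ρ·(πd²/4)·L = 7850 × 46.566×10⁻⁶ m² × 0.81367 m = 0.29743 kg
f_n = ½√(k/m) = 0.5·√(1.0063e+05/0.29743) = 0.5·√(3.3833e+05) = 290.83 Hz

291 Hz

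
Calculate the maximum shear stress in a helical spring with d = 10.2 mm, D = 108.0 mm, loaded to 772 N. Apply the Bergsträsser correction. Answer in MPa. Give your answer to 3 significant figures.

Spring index C = D/d = 108.0/10.2 = 10.5882
K_B = (4C+2)/(4C−3) = 44.353/39.353 = 1.1271
τ₀ = 8FD/(πd³) = 8·772·108.0/(π·10.2³) = 667008/3333.9 = 200.07 MPa
τ_max = K·τ₀ = 1.1271 × 200.07 = 225.49 MPa

225 MPa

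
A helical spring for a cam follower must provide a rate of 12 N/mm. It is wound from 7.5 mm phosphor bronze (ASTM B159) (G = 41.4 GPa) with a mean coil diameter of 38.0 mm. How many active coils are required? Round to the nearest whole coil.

25

N_a = Gd⁴/(8D³k) = (41.4×10³ × 7.5⁴)/(8 × 38.0³ × 12)
    = 1.30992e+08 / 5.26771e+06 = 24.87 → 25 coils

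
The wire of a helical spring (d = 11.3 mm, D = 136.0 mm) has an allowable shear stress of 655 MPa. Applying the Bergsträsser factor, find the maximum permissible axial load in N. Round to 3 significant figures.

2460 N

C = D/d = 136.0/11.3 = 12.0354
K_B = (4C+2)/(4C−3) = 50.142/45.142 = 1.1108
τ_max = K·8FD/(πd³) → F_max = τ_allow·πd³/(8DK)
F_max = 655·π·11.3³/(8·136.0·1.1108) = 2.9691e+06/1208.5 = 2456.8 N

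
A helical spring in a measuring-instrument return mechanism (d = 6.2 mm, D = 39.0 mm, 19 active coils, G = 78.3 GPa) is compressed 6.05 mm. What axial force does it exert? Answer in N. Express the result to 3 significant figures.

77.6 N

k = Gd⁴/(8D³N_a) = (78.3×10³)(6.2⁴)/(8·39.0³·19) = 12.832 N/mm
F = k·δ = 12.832 × 6.05 = 77.633 N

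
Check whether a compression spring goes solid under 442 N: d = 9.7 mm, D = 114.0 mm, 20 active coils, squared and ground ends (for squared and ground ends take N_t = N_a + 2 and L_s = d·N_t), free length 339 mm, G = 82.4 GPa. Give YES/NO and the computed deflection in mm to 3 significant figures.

k = Gd⁴/(8D³N_a) = (82.4×10³)(9.7⁴)/(8·114.0³·20) = 3.0774 N/mm
N_t = 22; L_s = 9.7·22 = 213.4 mm; δ_solid = L₀ − L_s = 339 − 213.4 = 125.6 mm
δ = F/k = 442/3.0774 = 143.63 mm
δ ≥ δ_solid → spring goes solid

YES, δ = 144 mm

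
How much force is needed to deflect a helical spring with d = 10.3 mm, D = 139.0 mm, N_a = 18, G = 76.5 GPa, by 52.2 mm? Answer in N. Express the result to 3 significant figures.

k = Gd⁴/(8D³N_a) = (76.5×10³)(10.3⁴)/(8·139.0³·18) = 2.2264 N/mm
F = k·δ = 2.2264 × 52.2 = 116.22 N

116 N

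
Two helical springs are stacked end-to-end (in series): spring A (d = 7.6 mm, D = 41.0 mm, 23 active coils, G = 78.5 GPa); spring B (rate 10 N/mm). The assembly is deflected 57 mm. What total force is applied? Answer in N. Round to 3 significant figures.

k_A = Gd⁴/(8D³N_a) = (78.5×10³)(7.6⁴)/(8·41.0³·23) = 20.652 N/mm
Series: 1/k_eq = 1/20.652 + 1/10 = 0.14842; k_eq = 6.7375 N/mm
F = k_eq·δ = 6.7375·57 = 384.04 N

384 N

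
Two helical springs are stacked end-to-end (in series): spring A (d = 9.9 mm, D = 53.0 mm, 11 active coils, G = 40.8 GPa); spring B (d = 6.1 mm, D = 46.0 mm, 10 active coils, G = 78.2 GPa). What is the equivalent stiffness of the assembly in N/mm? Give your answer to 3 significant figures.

9.49 N/mm

k_A = Gd⁴/(8D³N_a) = (40.8×10³)(9.9⁴)/(8·53.0³·11) = 29.915 N/mm
k_B = Gd⁴/(8D³N_a) = (78.2×10³)(6.1⁴)/(8·46.0³·10) = 13.905 N/mm
Series: 1/k_eq = 1/29.915 + 1/13.905 = 0.10535; k_eq = 9.4925 N/mm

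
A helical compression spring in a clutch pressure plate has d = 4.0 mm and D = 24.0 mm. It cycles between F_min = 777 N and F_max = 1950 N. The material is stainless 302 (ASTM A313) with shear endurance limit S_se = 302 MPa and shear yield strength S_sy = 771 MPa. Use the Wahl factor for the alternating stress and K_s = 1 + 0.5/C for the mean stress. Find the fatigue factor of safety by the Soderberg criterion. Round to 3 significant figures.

C = D/d = 24.0/4.0 = 6.0000; K_W = (4C−1)/(4C−4)+0.615/C = 1.2525; K_s = 1+0.5/C = 1.0833
F_a = (F_max−F_min)/2 = 586.5 N; F_m = (F_max+F_min)/2 = 1363.5 N
τ_a = K_W·8F_aD/(πd³) = 1.2525 × 560.07 = 701.48 MPa
τ_m = K_s·8F_mD/(πd³) = 1.0833 × 1302 = 1410.6 MPa
Soderberg: 1/n_f = τ_a/S_se + τ_m/S_sy = 701.48/302 + 1410.6/771 = 2.32279 + 1.82951 = 4.1523
n_f = 1/4.1523 = 0.2408

0.241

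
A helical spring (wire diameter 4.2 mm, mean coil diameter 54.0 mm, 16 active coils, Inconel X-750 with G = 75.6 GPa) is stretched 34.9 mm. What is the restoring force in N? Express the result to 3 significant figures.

40.7 N

k = Gd⁴/(8D³N_a) = (75.6×10³)(4.2⁴)/(8·54.0³·16) = 1.1672 N/mm
F = k·δ = 1.1672 × 34.9 = 40.734 N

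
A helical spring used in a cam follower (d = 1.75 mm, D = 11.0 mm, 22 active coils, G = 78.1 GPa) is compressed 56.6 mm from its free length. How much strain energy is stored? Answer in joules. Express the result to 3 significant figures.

k = Gd⁴/(8D³N_a) = (78.1×10³)(1.75⁴)/(8·11.0³·22) = 3.1269 N/mm
U = ½kδ² = 0.5 × 3.1269 × 56.6² = 5008.6 N·mm = 5.0086 J

5.01 J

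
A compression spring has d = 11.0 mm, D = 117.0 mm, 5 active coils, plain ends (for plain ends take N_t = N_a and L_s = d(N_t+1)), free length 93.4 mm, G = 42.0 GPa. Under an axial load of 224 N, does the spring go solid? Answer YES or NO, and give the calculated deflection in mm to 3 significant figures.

NO, δ = 23.3 mm

k = Gd⁴/(8D³N_a) = (42.0×10³)(11.0⁴)/(8·117.0³·5) = 9.5985 N/mm
N_t = 5; L_s = 11.0·6 = 66 mm; δ_solid = L₀ − L_s = 93.4 − 66 = 27.4 mm
δ = F/k = 224/9.5985 = 23.337 mm
δ < δ_solid → spring does not go solid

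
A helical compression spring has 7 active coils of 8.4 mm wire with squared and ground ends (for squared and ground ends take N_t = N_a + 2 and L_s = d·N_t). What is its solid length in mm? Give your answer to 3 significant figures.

squared and ground ends: N_t = N_a + 2 = 7 + 2 = 9
L_s = d·N_t = 8.4 × 9 = 75.6 mm

75.6 mm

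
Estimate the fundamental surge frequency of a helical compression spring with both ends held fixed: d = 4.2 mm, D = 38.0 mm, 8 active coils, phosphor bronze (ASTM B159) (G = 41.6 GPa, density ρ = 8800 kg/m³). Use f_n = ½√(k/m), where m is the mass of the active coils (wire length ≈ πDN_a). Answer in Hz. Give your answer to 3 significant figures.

k = Gd⁴/(8D³N_a) = (41.6×10³)(4.2⁴)/(8·38.0³·8) = 3.686 N/mm = 3686 N/m
Wire length L = πDN_a = π·38.0·8 = 955.04 mm
m = ρ·(πd²/4)·L = 8800 × 13.854×10⁻⁶ m² × 0.95504 m = 0.11644 kg
f_n = ½√(k/m) = 0.5·√(3686/0.11644) = 0.5·√(31657) = 88.962 Hz

89.0 Hz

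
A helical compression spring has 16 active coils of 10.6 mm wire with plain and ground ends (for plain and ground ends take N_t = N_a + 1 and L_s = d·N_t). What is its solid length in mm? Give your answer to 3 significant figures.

plain and ground ends: N_t = N_a + 1 = 16 + 1 = 17
L_s = d·N_t = 10.6 × 17 = 180.2 mm

180 mm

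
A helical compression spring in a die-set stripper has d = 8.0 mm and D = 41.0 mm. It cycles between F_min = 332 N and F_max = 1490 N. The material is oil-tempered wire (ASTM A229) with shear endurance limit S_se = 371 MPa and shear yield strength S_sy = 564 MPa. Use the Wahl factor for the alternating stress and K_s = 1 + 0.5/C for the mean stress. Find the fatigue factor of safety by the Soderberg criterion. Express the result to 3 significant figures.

1.29

C = D/d = 41.0/8.0 = 5.1250; K_W = (4C−1)/(4C−4)+0.615/C = 1.3018; K_s = 1+0.5/C = 1.0976
F_a = (F_max−F_min)/2 = 579 N; F_m = (F_max+F_min)/2 = 911 N
τ_a = K_W·8F_aD/(πd³) = 1.3018 × 118.07 = 153.7 MPa
τ_m = K_s·8F_mD/(πd³) = 1.0976 × 185.77 = 203.89 MPa
Soderberg: 1/n_f = τ_a/S_se + τ_m/S_sy = 153.7/371 + 203.89/564 = 0.41429 + 0.36151 = 0.77581
n_f = 1/0.77581 = 1.289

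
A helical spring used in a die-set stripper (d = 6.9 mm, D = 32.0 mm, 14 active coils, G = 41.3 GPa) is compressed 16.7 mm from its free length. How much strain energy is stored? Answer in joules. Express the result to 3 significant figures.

3.56 J

k = Gd⁴/(8D³N_a) = (41.3×10³)(6.9⁴)/(8·32.0³·14) = 25.508 N/mm
U = ½kδ² = 0.5 × 25.508 × 16.7² = 3557 N·mm = 3.557 J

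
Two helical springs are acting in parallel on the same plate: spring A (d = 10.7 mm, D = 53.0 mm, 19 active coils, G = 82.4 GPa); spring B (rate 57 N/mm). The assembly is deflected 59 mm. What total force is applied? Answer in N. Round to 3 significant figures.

k_A = Gd⁴/(8D³N_a) = (82.4×10³)(10.7⁴)/(8·53.0³·19) = 47.73 N/mm
Parallel: k_eq = 47.73 + 57 = 104.73 N/mm
F = k_eq·δ = 104.73·59 = 6179.1 N

6180 N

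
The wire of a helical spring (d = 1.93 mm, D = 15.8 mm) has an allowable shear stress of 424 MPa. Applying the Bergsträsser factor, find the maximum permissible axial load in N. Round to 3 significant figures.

C = D/d = 15.8/1.93 = 8.1865
K_B = (4C+2)/(4C−3) = 34.746/29.746 = 1.1681
τ_max = K·8FD/(πd³) → F_max = τ_allow·πd³/(8DK)
F_max = 424·π·1.93³/(8·15.8·1.1681) = 9576.1/147.65 = 64.858 N

64.9 N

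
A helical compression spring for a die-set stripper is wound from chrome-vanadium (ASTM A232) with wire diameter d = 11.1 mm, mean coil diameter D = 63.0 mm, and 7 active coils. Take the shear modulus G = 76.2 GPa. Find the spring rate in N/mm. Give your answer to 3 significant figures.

82.6 N/mm

k = Gd⁴/(8D³N_a) = (76.2×10³ × 11.1⁴) / (8 × 63.0³ × 7)
  = 1.15677e+09 / 1.40026e+07 = 82.611 N/mm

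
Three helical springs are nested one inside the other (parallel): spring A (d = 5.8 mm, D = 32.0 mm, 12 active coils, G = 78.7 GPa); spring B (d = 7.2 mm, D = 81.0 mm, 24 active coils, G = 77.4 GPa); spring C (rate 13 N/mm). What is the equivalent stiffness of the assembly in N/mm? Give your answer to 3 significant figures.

43.4 N/mm

k_A = Gd⁴/(8D³N_a) = (78.7×10³)(5.8⁴)/(8·32.0³·12) = 28.312 N/mm
k_B = Gd⁴/(8D³N_a) = (77.4×10³)(7.2⁴)/(8·81.0³·24) = 2.0385 N/mm
Parallel: k_eq = 28.312 + 2.0385 + 13 = 43.35 N/mm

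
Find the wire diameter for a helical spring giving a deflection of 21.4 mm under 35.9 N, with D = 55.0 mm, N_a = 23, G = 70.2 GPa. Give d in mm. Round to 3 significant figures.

Required rate k = F/δ = 35.9/21.4 = 1.6776 N/mm
d = (8D³N_a·k / G)^(1/4) = (8·55.0³·23·1.6776 / (70.2×10³))^0.25
  = (731.56)^0.25 = 5.2007 mm

5.20 mm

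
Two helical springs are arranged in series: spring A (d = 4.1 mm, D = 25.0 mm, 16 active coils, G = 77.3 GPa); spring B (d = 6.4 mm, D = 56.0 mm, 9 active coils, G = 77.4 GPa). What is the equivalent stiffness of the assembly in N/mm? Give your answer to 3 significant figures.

5.29 N/mm

k_A = Gd⁴/(8D³N_a) = (77.3×10³)(4.1⁴)/(8·25.0³·16) = 10.922 N/mm
k_B = Gd⁴/(8D³N_a) = (77.4×10³)(6.4⁴)/(8·56.0³·9) = 10.27 N/mm
Series: 1/k_eq = 1/10.922 + 1/10.27 = 0.18893; k_eq = 5.2928 N/mm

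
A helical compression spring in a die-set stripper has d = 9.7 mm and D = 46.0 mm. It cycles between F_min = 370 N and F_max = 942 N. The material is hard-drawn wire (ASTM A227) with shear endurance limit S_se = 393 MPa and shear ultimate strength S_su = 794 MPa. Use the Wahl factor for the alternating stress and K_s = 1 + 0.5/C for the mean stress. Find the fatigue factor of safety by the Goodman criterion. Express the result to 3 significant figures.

C = D/d = 46.0/9.7 = 4.7423; K_W = (4C−1)/(4C−4)+0.615/C = 1.3301; K_s = 1+0.5/C = 1.1054
F_a = (F_max−F_min)/2 = 286 N; F_m = (F_max+F_min)/2 = 656 N
τ_a = K_W·8F_aD/(πd³) = 1.3301 × 36.707 = 48.824 MPa
τ_m = K_s·8F_mD/(πd³) = 1.1054 × 84.195 = 93.072 MPa
Goodman: 1/n_f = τ_a/S_se + τ_m/S_su = 48.824/393 + 93.072/794 = 0.12423 + 0.11722 = 0.24145
n_f = 1/0.24145 = 4.142

4.14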